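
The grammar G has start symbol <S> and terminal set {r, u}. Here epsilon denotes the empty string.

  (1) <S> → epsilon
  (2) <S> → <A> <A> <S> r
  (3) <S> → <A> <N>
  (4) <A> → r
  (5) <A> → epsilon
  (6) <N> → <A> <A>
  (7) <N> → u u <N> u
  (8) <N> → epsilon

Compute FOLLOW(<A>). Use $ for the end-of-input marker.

{$, r, u}

FIRST(<A>): from <A>→r we get {r}; from <A>→epsilon we get {epsilon}. So FIRST(<A>) = {epsilon, r}.
FIRST(<N>): from <N>→<A> <A> we get {epsilon, r}; from <N>→u u <N> u we get {u}; from <N>→epsilon we get {epsilon}. So FIRST(<N>) = {epsilon, r, u}.
FIRST(<S>): from <S>→epsilon we get {epsilon}; from <S>→<A> <A> <S> r we get {r, u}; from <S>→<A> <N> we get {epsilon, r, u}. So FIRST(<S>) = {epsilon, r, u}.
FOLLOW(<S>) includes $ since <S> is the start symbol.
FOLLOW(<S>): in <S>→<A> <A> <S> r, <S> is followed by r with FIRST {r}. Thus FOLLOW(<S>) = {$, r}.
FOLLOW(<N>): in <S>→<A> <N>, the suffix after <N> is empty, so FOLLOW(<N>) ⊇ FOLLOW(<S>) = {$, r}; in <N>→u u <N> u, <N> is followed by u with FIRST {u}. Thus FOLLOW(<N>) = {$, r, u}.
FOLLOW(<A>): in <S>→<A> <A> <S> r (occurrence 1), <A> is followed by <A> <S> r with FIRST {r, u}; in <S>→<A> <A> <S> r (occurrence 2), <A> is followed by <S> r with FIRST {r, u}; in <S>→<A> <N>, <A> is followed by <N> with FIRST {epsilon, r, u}; in <S>→<A> <N>, the suffix after <A> is nullable, so FOLLOW(<A>) ⊇ FOLLOW(<S>) = {$, r}; in <N>→<A> <A> (occurrence 1), <A> is followed by <A> with FIRST {epsilon, r}; in <N>→<A> <A> (occurrence 1), the suffix after <A> is nullable, so FOLLOW(<A>) ⊇ FOLLOW(<N>) = {$, r, u}; in <N>→<A> <A> (occurrence 2), the suffix after <A> is empty, so FOLLOW(<A>) ⊇ FOLLOW(<N>) = {$, r, u}. Thus FOLLOW(<A>) = {$, r, u}.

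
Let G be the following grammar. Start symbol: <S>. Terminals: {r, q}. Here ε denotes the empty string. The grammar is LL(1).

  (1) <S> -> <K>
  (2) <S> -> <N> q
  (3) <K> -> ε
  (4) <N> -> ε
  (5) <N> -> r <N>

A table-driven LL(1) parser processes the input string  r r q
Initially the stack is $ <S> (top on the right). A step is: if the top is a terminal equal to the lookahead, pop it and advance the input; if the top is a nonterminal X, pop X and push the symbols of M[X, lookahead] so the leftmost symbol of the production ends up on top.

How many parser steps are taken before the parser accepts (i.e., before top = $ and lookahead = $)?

7

     Stack      Input    Action
  1  $ <S>      r r q $  expand <S> -> <N> q
  2  $ q <N>    r r q $  expand <N> -> r <N>
  3  $ q <N> r  r r q $  match r
  4  $ q <N>    r q $    expand <N> -> r <N>
  5  $ q <N> r  r q $    match r
  6  $ q <N>    q $      expand <N> -> ε
  7  $ q        q $      match q
Accept reached after 7 steps.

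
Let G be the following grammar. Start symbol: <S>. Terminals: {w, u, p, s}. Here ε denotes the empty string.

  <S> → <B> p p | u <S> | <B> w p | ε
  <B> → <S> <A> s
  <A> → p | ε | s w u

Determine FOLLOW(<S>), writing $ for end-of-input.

{$, p, s}

FIRST(<A>) = {ε, p, s}
FIRST(<S>) = {ε, p, s, u}  (via <B> p p, <B> w p)
FIRST(<B>) = {p, s, u}  (via <S> <A> s)
FOLLOW(<S>) includes $ since <S> is the start symbol.
FOLLOW(<S>): in <S>→u <S>, the suffix after <S> is empty (adds nothing new); in <B>→<S> <A> s, <S> is followed by <A> s with FIRST {p, s}. Thus FOLLOW(<S>) = {$, p, s}.
FOLLOW(<B>): in <S>→<B> p p, <B> is followed by p p with FIRST {p}; in <S>→<B> w p, <B> is followed by w p with FIRST {w}. Thus FOLLOW(<B>) = {p, w}.
FOLLOW(<A>): in <B>→<S> <A> s, <A> is followed by s with FIRST {s}. Thus FOLLOW(<A>) = {s}.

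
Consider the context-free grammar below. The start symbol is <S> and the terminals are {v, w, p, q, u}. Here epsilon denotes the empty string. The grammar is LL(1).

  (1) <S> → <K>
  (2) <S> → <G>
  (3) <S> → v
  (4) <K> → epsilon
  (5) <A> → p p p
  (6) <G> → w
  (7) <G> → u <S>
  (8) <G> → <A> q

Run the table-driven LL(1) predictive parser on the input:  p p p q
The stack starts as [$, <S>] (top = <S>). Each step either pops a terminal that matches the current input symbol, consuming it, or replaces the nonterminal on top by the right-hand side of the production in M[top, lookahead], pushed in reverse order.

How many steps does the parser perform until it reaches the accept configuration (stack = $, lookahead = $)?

     Stack      Input      Action
  1  $ <S>      p p p q $  expand <S> → <G>
  2  $ <G>      p p p q $  expand <G> → <A> q
  3  $ q <A>    p p p q $  expand <A> → p p p
  4  $ q p p p  p p p q $  match p
  5  $ q p p    p p q $    match p
  6  $ q p      p q $      match p
  7  $ q        q $        match q
Accept reached after 7 steps.

7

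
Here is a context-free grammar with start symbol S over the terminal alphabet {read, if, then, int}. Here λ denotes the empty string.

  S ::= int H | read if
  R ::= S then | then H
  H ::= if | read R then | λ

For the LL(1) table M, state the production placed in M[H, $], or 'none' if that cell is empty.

H ::= λ

FIRST(S): from S::=int H we get {int}; from S::=read if we get {read}. So FIRST(S) = {int, read}.
FIRST(H): from H::=if we get {if}; from H::=read R then we get {read}; from H::=λ we get {λ}. So FIRST(H) = {λ, if, read}.
FIRST(R): from R::=S then we get {int, read}; from R::=then H we get {then}. So FIRST(R) = {int, read, then}.
FOLLOW(S) includes $ since S is the start symbol.
FOLLOW(S): in R::=S then, S is followed by then with FIRST {then}. Thus FOLLOW(S) = {$, then}.
FOLLOW(R): in H::=read R then, R is followed by then with FIRST {then}. Thus FOLLOW(R) = {then}.
FOLLOW(H): in S::=int H, the suffix after H is empty, so FOLLOW(H) ⊇ FOLLOW(S) = {$, then}; in R::=then H, the suffix after H is empty, so FOLLOW(H) ⊇ FOLLOW(R) = {then}. Thus FOLLOW(H) = {$, then}.
For H ::= if: FIRST(if) = {if}, so it goes in M[H, t] for t ∈ {if}.
For H ::= read R then: FIRST(read R then) = {read}, so it goes in M[H, t] for t ∈ {read}.
For H ::= λ: FIRST(λ) = {λ}, so it goes in M[H, t] for t ∈ {}; since λ ∈ FIRST, also for every t ∈ FOLLOW(H) = {$, then}.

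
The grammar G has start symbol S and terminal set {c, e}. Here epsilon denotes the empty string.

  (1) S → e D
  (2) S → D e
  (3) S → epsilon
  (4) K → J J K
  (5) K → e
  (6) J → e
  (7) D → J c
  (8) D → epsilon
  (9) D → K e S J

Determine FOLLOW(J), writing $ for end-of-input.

{$, c, e}

FIRST(J): from J→e we get {e}. So FIRST(J) = {e}.
FIRST(K): from K→J J K we get {e}; from K→e we get {e}. So FIRST(K) = {e}.
FIRST(D): from D→J c we get {e}; from D→epsilon we get {epsilon}; from D→K e S J we get {e}. So FIRST(D) = {epsilon, e}.
FIRST(S): from S→e D we get {e}; from S→D e we get {e}; from S→epsilon we get {epsilon}. So FIRST(S) = {epsilon, e}.
FOLLOW(S) includes $ since S is the start symbol.
FOLLOW(S): in D→K e S J, S is followed by J with FIRST {e}. Thus FOLLOW(S) = {$, e}.
FOLLOW(K): in K→J J K, the suffix after K is empty (adds nothing new); in D→K e S J, K is followed by e S J with FIRST {e}. Thus FOLLOW(K) = {e}.
FOLLOW(D): in S→e D, the suffix after D is empty, so FOLLOW(D) ⊇ FOLLOW(S) = {$, e}; in S→D e, D is followed by e with FIRST {e}. Thus FOLLOW(D) = {$, e}.
FOLLOW(J): in K→J J K (occurrence 1), J is followed by J K with FIRST {e}; in K→J J K (occurrence 2), J is followed by K with FIRST {e}; in D→J c, J is followed by c with FIRST {c}; in D→K e S J, the suffix after J is empty, so FOLLOW(J) ⊇ FOLLOW(D) = {$, e}. Thus FOLLOW(J) = {$, c, e}.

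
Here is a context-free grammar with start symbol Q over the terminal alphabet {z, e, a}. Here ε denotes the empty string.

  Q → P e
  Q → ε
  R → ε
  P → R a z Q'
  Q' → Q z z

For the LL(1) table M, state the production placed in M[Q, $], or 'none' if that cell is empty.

Q → ε

FIRST(R): from R→ε we get {ε}. So FIRST(R) = {ε}.
FIRST(P): from P→R a z Q' we get {a}. So FIRST(P) = {a}.
FIRST(Q): from Q→P e we get {a}; from Q→ε we get {ε}. So FIRST(Q) = {ε, a}.
FIRST(Q'): from Q'→Q z z we get {a, z}. So FIRST(Q') = {a, z}.
FOLLOW(Q) includes $ since Q is the start symbol.
FOLLOW(Q): in Q'→Q z z, Q is followed by z z with FIRST {z}. Thus FOLLOW(Q) = {$, z}.
For Q → P e: FIRST(P e) = {a}, so it goes in M[Q, t] for t ∈ {a}.
For Q → ε: FIRST(ε) = {ε}, so it goes in M[Q, t] for t ∈ {}; since ε ∈ FIRST, also for every t ∈ FOLLOW(Q) = {$, z}.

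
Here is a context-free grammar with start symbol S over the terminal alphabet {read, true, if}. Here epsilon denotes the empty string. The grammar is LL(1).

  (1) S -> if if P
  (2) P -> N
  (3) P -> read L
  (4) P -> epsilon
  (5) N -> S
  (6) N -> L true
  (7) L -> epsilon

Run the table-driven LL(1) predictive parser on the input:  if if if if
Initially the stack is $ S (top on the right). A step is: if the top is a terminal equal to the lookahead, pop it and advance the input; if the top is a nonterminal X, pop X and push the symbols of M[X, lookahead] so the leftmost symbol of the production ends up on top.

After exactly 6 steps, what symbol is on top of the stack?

if

step 1: stack=$ S  input=if if if if $  — expand S -> if if P
step 2: stack=$ P if if  input=if if if if $  — match if
step 3: stack=$ P if  input=if if if $  — match if
step 4: stack=$ P  input=if if $  — expand P -> N
step 5: stack=$ N  input=if if $  — expand N -> S
step 6: stack=$ S  input=if if $  — expand S -> if if P
Stack after step 6: $ P if if (top = if).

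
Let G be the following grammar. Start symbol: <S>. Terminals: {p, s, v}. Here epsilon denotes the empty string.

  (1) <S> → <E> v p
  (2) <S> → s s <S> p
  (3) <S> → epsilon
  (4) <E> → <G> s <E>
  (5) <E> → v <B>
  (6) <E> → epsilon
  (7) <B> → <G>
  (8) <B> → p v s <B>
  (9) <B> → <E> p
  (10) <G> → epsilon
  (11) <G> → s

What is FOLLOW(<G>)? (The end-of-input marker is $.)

FIRST(<G>) = {epsilon, s}
FIRST(<E>) = {epsilon, s, v}  (via <G> s <E>)
FIRST(<S>) = {epsilon, s, v}  (via <E> v p)
FIRST(<B>) = {epsilon, p, s, v}  (via <G>, <E> p)
FOLLOW(<S>) includes $ since <S> is the start symbol.
FOLLOW(<S>): in <S>→s s <S> p, <S> is followed by p with FIRST {p}. Thus FOLLOW(<S>) = {$, p}.
FOLLOW(<E>): in <S>→<E> v p, <E> is followed by v p with FIRST {v}; in <E>→<G> s <E>, the suffix after <E> is empty (adds nothing new); in <B>→<E> p, <E> is followed by p with FIRST {p}. Thus FOLLOW(<E>) = {p, v}.
FOLLOW(<B>): in <E>→v <B>, the suffix after <B> is empty, so FOLLOW(<B>) ⊇ FOLLOW(<E>) = {p, v}; in <B>→p v s <B>, the suffix after <B> is empty (adds nothing new). Thus FOLLOW(<B>) = {p, v}.
FOLLOW(<G>): in <E>→<G> s <E>, <G> is followed by s <E> with FIRST {s}; in <B>→<G>, the suffix after <G> is empty, so FOLLOW(<G>) ⊇ FOLLOW(<B>) = {p, v}. Thus FOLLOW(<G>) = {p, s, v}.

{p, s, v}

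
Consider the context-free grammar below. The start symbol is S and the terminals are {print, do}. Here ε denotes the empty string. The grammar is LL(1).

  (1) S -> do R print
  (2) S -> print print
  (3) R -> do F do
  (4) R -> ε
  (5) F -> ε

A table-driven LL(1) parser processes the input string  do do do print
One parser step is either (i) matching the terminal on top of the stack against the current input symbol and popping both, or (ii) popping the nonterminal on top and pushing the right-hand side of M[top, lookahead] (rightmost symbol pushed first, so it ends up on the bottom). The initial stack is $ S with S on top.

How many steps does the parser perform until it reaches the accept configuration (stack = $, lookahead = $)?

7

     Stack            Input             Action
  1  $ S              do do do print $  expand S -> do R print
  2  $ print R do     do do do print $  match do
  3  $ print R        do do print $     expand R -> do F do
  4  $ print do F do  do do print $     match do
  5  $ print do F     do print $        expand F -> ε
  6  $ print do       do print $        match do
  7  $ print          print $           match print
Accept reached after 7 steps.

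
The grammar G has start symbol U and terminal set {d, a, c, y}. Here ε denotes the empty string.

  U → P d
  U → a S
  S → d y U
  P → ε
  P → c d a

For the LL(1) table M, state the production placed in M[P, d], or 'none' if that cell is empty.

P → ε

FIRST(S): from S→d y U we get {d}. So FIRST(S) = {d}.
FIRST(P): from P→ε we get {ε}; from P→c d a we get {c}. So FIRST(P) = {ε, c}.
FIRST(U): from U→P d we get {c, d}; from U→a S we get {a}. So FIRST(U) = {a, c, d}.
FOLLOW(U) includes $ since U is the start symbol.
FOLLOW(P): in U→P d, P is followed by d with FIRST {d}. Thus FOLLOW(P) = {d}.
For P → ε: FIRST(ε) = {ε}, so it goes in M[P, t] for t ∈ {}; since ε ∈ FIRST, also for every t ∈ FOLLOW(P) = {d}.
For P → c d a: FIRST(c d a) = {c}, so it goes in M[P, t] for t ∈ {c}.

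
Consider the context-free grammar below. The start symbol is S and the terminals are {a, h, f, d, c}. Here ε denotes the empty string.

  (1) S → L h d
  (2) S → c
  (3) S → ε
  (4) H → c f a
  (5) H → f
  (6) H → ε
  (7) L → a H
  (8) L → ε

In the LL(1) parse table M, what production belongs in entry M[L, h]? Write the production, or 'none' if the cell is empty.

FIRST(H) = {ε, c, f}
FIRST(L) = {ε, a}
FIRST(S) = {ε, a, c, h}  (via L h d)
FOLLOW(S) includes $ since S is the start symbol.
FOLLOW(L): in S→L h d, L is followed by h d with FIRST {h}. Thus FOLLOW(L) = {h}.
For L → a H: FIRST(a H) = {a}, so it goes in M[L, t] for t ∈ {a}.
For L → ε: FIRST(ε) = {ε}, so it goes in M[L, t] for t ∈ {}; since ε ∈ FIRST, also for every t ∈ FOLLOW(L) = {h}.

L → ε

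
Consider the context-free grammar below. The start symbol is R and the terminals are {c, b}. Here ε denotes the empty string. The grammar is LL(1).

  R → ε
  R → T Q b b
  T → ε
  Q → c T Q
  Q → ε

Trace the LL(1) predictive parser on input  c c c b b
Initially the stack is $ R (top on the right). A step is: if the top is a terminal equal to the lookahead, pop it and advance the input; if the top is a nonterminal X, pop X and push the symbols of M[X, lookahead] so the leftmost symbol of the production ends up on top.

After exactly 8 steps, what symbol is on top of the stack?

Q

     Stack        Input        Action
  1  $ R          c c c b b $  expand R → T Q b b
  2  $ b b Q T    c c c b b $  expand T → ε
  3  $ b b Q      c c c b b $  expand Q → c T Q
  4  $ b b Q T c  c c c b b $  match c
  5  $ b b Q T    c c b b $    expand T → ε
  6  $ b b Q      c c b b $    expand Q → c T Q
  7  $ b b Q T c  c c b b $    match c
  8  $ b b Q T    c b b $      expand T → ε
Stack after step 8: $ b b Q (top = Q).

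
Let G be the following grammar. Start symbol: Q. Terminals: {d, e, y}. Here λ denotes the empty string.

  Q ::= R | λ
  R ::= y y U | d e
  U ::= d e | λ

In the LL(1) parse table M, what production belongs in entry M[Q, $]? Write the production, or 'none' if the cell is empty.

FIRST(R) = {d, y}
FIRST(U) = {λ, d}
FIRST(Q) = {λ, d, y}  (via R)
FOLLOW(Q) includes $ since Q is the start symbol.
FOLLOW(Q): Q appears on no right-hand side. Thus FOLLOW(Q) = {$}.
For Q ::= R: FIRST(R) = {d, y}, so it goes in M[Q, t] for t ∈ {d, y}.
For Q ::= λ: FIRST(λ) = {λ}, so it goes in M[Q, t] for t ∈ {}; since λ ∈ FIRST, also for every t ∈ FOLLOW(Q) = {$}.

Q ::= λ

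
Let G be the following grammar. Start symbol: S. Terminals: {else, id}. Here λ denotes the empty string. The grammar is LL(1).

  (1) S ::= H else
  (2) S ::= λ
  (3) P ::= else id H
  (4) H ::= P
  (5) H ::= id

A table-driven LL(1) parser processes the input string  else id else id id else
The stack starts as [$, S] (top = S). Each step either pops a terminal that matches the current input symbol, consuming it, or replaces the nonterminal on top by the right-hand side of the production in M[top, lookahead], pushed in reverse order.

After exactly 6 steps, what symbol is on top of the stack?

step 1: stack=$ S  input=else id else id id else $  — expand S ::= H else
step 2: stack=$ else H  input=else id else id id else $  — expand H ::= P
step 3: stack=$ else P  input=else id else id id else $  — expand P ::= else id H
step 4: stack=$ else H id else  input=else id else id id else $  — match else
step 5: stack=$ else H id  input=id else id id else $  — match id
step 6: stack=$ else H  input=else id id else $  — expand H ::= P
Stack after step 6: $ else P (top = P).

P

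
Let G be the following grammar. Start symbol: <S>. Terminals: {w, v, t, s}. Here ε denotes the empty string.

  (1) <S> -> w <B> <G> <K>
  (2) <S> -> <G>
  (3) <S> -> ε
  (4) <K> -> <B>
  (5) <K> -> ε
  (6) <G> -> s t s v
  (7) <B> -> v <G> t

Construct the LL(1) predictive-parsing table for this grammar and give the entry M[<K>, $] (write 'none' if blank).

<K> -> ε

FIRST(<G>): from <G>->s t s v we get {s}. So FIRST(<G>) = {s}.
FIRST(<B>): from <B>->v <G> t we get {v}. So FIRST(<B>) = {v}.
FIRST(<S>): from <S>->w <B> <G> <K> we get {w}; from <S>-><G> we get {s}; from <S>->ε we get {ε}. So FIRST(<S>) = {ε, s, w}.
FIRST(<K>): from <K>-><B> we get {v}; from <K>->ε we get {ε}. So FIRST(<K>) = {ε, v}.
FOLLOW(<S>) includes $ since <S> is the start symbol.
FOLLOW(<S>): <S> appears on no right-hand side. Thus FOLLOW(<S>) = {$}.
FOLLOW(<K>): in <S>->w <B> <G> <K>, the suffix after <K> is empty, so FOLLOW(<K>) ⊇ FOLLOW(<S>) = {$}. Thus FOLLOW(<K>) = {$}.
For <K> -> <B>: FIRST(<B>) = {v}, so it goes in M[<K>, t] for t ∈ {v}.
For <K> -> ε: FIRST(ε) = {ε}, so it goes in M[<K>, t] for t ∈ {}; since ε ∈ FIRST, also for every t ∈ FOLLOW(<K>) = {$}.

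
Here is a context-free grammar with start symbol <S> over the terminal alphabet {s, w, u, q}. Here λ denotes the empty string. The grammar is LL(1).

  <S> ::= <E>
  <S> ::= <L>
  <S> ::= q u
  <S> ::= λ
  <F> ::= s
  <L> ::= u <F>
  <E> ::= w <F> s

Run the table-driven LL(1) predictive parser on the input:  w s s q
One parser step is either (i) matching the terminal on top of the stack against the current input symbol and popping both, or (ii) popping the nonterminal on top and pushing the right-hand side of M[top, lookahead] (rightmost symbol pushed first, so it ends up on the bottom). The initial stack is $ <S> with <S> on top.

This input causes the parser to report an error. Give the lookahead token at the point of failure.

step 1: stack=$ <S>  input=w s s q $  — expand <S> ::= <E>
step 2: stack=$ <E>  input=w s s q $  — expand <E> ::= w <F> s
step 3: stack=$ s <F> w  input=w s s q $  — match w
step 4: stack=$ s <F>  input=s s q $  — expand <F> ::= s
step 5: stack=$ s s  input=s s q $  — match s
step 6: stack=$ s  input=s q $  — match s
step 7: stack=$  input=q $  — error: stack empty but input remains

q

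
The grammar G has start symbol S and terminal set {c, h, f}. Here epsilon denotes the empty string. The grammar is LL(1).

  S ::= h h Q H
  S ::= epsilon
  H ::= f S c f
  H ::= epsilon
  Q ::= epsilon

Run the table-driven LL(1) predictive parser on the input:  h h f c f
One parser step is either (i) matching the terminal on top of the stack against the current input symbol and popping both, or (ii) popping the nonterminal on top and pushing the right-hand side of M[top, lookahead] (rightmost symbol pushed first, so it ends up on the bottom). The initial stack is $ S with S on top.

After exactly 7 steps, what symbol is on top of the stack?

step 1: stack=$ S  input=h h f c f $  — expand S ::= h h Q H
step 2: stack=$ H Q h h  input=h h f c f $  — match h
step 3: stack=$ H Q h  input=h f c f $  — match h
step 4: stack=$ H Q  input=f c f $  — expand Q ::= epsilon
step 5: stack=$ H  input=f c f $  — expand H ::= f S c f
step 6: stack=$ f c S f  input=f c f $  — match f
step 7: stack=$ f c S  input=c f $  — expand S ::= epsilon
Stack after step 7: $ f c (top = c).

c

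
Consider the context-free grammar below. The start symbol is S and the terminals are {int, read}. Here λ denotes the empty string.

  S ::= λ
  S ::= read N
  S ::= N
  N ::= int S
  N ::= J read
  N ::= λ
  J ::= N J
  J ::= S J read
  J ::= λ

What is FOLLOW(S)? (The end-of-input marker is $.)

FIRST(S) = {λ, int, read}  (via N)
FIRST(N) = {λ, int, read}  (via J read)
FIRST(J) = {λ, int, read}  (via N J, S J read)
FOLLOW(S) includes $ since S is the start symbol.
FOLLOW(J): in N::=J read, J is followed by read with FIRST {read}; in J::=N J, the suffix after J is empty (adds nothing new); in J::=S J read, J is followed by read with FIRST {read}. Thus FOLLOW(J) = {read}.
FOLLOW(S): in N::=int S, the suffix after S is empty, so FOLLOW(S) ⊇ FOLLOW(N) = {$, int, read}; in J::=S J read, S is followed by J read with FIRST {int, read}. Thus FOLLOW(S) = {$, int, read}.
FOLLOW(N): in S::=read N, the suffix after N is empty, so FOLLOW(N) ⊇ FOLLOW(S) = {$, int, read}; in S::=N, the suffix after N is empty, so FOLLOW(N) ⊇ FOLLOW(S) = {$, int, read}; in J::=N J, N is followed by J with FIRST {λ, int, read}; in J::=N J, the suffix after N is nullable, so FOLLOW(N) ⊇ FOLLOW(J) = {read}. Thus FOLLOW(N) = {$, int, read}.

{$, int, read}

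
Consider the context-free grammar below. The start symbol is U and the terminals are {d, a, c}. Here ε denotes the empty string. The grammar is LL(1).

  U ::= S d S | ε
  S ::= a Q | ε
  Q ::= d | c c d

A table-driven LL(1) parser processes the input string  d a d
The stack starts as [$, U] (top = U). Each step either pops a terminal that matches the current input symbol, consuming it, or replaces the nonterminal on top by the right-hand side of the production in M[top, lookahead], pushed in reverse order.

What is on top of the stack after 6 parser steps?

     Stack    Input    Action
  1  $ U      d a d $  expand U ::= S d S
  2  $ S d S  d a d $  expand S ::= ε
  3  $ S d    d a d $  match d
  4  $ S      a d $    expand S ::= a Q
  5  $ Q a    a d $    match a
  6  $ Q      d $      expand Q ::= d
Stack after step 6: $ d (top = d).

d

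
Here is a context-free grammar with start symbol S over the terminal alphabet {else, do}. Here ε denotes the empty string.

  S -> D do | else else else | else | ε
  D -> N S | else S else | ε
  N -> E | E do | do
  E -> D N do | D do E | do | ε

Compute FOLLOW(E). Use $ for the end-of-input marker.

{do, else}

FIRST(S): from S->D do we get {do, else}; from S->else else else we get {else}; from S->else we get {else}; from S->ε we get {ε}. So FIRST(S) = {ε, do, else}.
FIRST(D): from D->N S we get {ε, do, else}; from D->else S else we get {else}; from D->ε we get {ε}. So FIRST(D) = {ε, do, else}.
FIRST(N): from N->E we get {ε, do, else}; from N->E do we get {do, else}; from N->do we get {do}. So FIRST(N) = {ε, do, else}.
FIRST(E): from E->D N do we get {do, else}; from E->D do E we get {do, else}; from E->do we get {do}; from E->ε we get {ε}. So FIRST(E) = {ε, do, else}.
FOLLOW(S) includes $ since S is the start symbol.
FOLLOW(D): in S->D do, D is followed by do with FIRST {do}; in E->D N do, D is followed by N do with FIRST {do, else}; in E->D do E, D is followed by do E with FIRST {do}. Thus FOLLOW(D) = {do, else}.
FOLLOW(S): in D->N S, the suffix after S is empty, so FOLLOW(S) ⊇ FOLLOW(D) = {do, else}; in D->else S else, S is followed by else with FIRST {else}. Thus FOLLOW(S) = {$, do, else}.
FOLLOW(N): in D->N S, N is followed by S with FIRST {ε, do, else}; in D->N S, the suffix after N is nullable, so FOLLOW(N) ⊇ FOLLOW(D) = {do, else}; in E->D N do, N is followed by do with FIRST {do}. Thus FOLLOW(N) = {do, else}.
FOLLOW(E): in N->E, the suffix after E is empty, so FOLLOW(E) ⊇ FOLLOW(N) = {do, else}; in N->E do, E is followed by do with FIRST {do}; in E->D do E, the suffix after E is empty (adds nothing new). Thus FOLLOW(E) = {do, else}.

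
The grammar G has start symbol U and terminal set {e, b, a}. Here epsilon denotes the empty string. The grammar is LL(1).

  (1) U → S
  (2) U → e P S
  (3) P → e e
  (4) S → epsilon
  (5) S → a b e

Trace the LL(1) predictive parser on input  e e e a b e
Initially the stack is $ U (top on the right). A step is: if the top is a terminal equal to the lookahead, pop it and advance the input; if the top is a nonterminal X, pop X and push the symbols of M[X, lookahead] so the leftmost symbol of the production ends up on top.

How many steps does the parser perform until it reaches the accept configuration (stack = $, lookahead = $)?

9

step 1: stack=$ U  input=e e e a b e $  — expand U → e P S
step 2: stack=$ S P e  input=e e e a b e $  — match e
step 3: stack=$ S P  input=e e a b e $  — expand P → e e
step 4: stack=$ S e e  input=e e a b e $  — match e
step 5: stack=$ S e  input=e a b e $  — match e
step 6: stack=$ S  input=a b e $  — expand S → a b e
step 7: stack=$ e b a  input=a b e $  — match a
step 8: stack=$ e b  input=b e $  — match b
step 9: stack=$ e  input=e $  — match e
Accept reached after 9 steps.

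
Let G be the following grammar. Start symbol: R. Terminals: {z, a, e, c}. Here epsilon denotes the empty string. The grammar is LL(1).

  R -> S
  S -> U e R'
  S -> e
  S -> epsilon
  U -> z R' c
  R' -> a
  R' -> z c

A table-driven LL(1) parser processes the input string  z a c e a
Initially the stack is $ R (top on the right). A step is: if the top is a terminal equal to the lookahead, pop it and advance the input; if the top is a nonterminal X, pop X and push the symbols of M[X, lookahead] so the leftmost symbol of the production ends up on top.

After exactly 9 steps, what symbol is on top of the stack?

a

step 1: stack=$ R  input=z a c e a $  — expand R -> S
step 2: stack=$ S  input=z a c e a $  — expand S -> U e R'
step 3: stack=$ R' e U  input=z a c e a $  — expand U -> z R' c
step 4: stack=$ R' e c R' z  input=z a c e a $  — match z
step 5: stack=$ R' e c R'  input=a c e a $  — expand R' -> a
step 6: stack=$ R' e c a  input=a c e a $  — match a
step 7: stack=$ R' e c  input=c e a $  — match c
step 8: stack=$ R' e  input=e a $  — match e
step 9: stack=$ R'  input=a $  — expand R' -> a
Stack after step 9: $ a (top = a).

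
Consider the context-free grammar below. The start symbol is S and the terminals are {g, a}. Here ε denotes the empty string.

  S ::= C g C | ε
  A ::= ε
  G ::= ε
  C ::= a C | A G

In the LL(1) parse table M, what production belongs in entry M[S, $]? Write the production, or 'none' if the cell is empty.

FIRST(A) = {ε}
FIRST(G) = {ε}
FIRST(C) = {ε, a}  (via A G)
FIRST(S) = {ε, a, g}  (via C g C)
FOLLOW(S) includes $ since S is the start symbol.
FOLLOW(S): S appears on no right-hand side. Thus FOLLOW(S) = {$}.
For S ::= C g C: FIRST(C g C) = {a, g}, so it goes in M[S, t] for t ∈ {a, g}.
For S ::= ε: FIRST(ε) = {ε}, so it goes in M[S, t] for t ∈ {}; since ε ∈ FIRST, also for every t ∈ FOLLOW(S) = {$}.

S ::= ε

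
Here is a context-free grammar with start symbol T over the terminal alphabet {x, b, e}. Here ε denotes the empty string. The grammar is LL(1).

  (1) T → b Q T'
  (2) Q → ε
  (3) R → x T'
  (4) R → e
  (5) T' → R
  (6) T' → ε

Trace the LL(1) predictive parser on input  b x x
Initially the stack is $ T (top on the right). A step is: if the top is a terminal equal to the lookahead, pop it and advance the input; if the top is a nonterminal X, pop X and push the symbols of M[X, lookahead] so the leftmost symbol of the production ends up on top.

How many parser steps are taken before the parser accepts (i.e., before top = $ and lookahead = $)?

      Stack     Input    Action
   1  $ T       b x x $  expand T → b Q T'
   2  $ T' Q b  b x x $  match b
   3  $ T' Q    x x $    expand Q → ε
   4  $ T'      x x $    expand T' → R
   5  $ R       x x $    expand R → x T'
   6  $ T' x    x x $    match x
   7  $ T'      x $      expand T' → R
   8  $ R       x $      expand R → x T'
   9  $ T' x    x $      match x
  10  $ T'      $        expand T' → ε
Accept reached after 10 steps.

10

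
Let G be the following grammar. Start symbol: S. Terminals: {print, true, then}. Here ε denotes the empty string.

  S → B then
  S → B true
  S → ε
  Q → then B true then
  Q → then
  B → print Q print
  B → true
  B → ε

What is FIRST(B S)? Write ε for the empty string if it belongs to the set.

FIRST(Q) = {then}
FIRST(B) = {ε, print, true}
FIRST(S) = {ε, print, then, true}  (via B then, B true)
FIRST(B S): take FIRST of each symbol in turn, carrying on past any symbol whose FIRST contains ε; result {ε, print, then, true}.

{ε, print, then, true}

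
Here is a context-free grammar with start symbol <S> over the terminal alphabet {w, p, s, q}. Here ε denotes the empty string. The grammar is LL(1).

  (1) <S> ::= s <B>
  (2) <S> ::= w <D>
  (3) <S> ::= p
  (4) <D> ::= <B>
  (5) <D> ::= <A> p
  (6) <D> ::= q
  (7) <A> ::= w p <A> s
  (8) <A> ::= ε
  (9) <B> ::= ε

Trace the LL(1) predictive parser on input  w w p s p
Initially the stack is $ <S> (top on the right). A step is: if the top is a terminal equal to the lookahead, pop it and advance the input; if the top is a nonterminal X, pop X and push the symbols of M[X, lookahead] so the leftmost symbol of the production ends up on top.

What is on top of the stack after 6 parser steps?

     Stack          Input        Action
  1  $ <S>          w w p s p $  expand <S> ::= w <D>
  2  $ <D> w        w w p s p $  match w
  3  $ <D>          w p s p $    expand <D> ::= <A> p
  4  $ p <A>        w p s p $    expand <A> ::= w p <A> s
  5  $ p s <A> p w  w p s p $    match w
  6  $ p s <A> p    p s p $      match p
Stack after step 6: $ p s <A> (top = <A>).

<A>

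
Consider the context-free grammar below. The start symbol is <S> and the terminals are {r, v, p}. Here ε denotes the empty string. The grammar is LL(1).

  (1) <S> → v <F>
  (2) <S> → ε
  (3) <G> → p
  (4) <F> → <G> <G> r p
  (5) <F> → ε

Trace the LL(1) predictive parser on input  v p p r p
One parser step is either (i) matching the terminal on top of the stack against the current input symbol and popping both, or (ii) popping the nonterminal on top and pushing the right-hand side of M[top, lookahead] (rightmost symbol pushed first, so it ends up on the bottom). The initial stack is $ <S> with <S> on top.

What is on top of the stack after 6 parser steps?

step 1: stack=$ <S>  input=v p p r p $  — expand <S> → v <F>
step 2: stack=$ <F> v  input=v p p r p $  — match v
step 3: stack=$ <F>  input=p p r p $  — expand <F> → <G> <G> r p
step 4: stack=$ p r <G> <G>  input=p p r p $  — expand <G> → p
step 5: stack=$ p r <G> p  input=p p r p $  — match p
step 6: stack=$ p r <G>  input=p r p $  — expand <G> → p
Stack after step 6: $ p r p (top = p).

p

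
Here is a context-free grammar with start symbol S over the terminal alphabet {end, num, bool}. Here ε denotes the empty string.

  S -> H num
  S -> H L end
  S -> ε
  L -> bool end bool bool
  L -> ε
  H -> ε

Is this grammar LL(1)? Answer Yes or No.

FIRST(S) = {ε, bool, end, num}
FIRST(L) = {ε, bool}
FIRST(H) = {ε}
FOLLOW(S) = {$}
FOLLOW(L) = {end}
FOLLOW(H) = {bool, end, num}
Each cell of M receives at most one production.

Yes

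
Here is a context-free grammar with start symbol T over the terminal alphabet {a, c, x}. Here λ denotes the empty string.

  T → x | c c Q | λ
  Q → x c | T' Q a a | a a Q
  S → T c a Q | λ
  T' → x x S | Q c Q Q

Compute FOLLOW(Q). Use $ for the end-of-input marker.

{$, a, c, x}

FIRST(T): from T→x we get {x}; from T→c c Q we get {c}; from T→λ we get {λ}. So FIRST(T) = {λ, c, x}.
FIRST(S): from S→T c a Q we get {c, x}; from S→λ we get {λ}. So FIRST(S) = {λ, c, x}.
FIRST(Q): from Q→x c we get {x}; from Q→T' Q a a we get {a, x}; from Q→a a Q we get {a}. So FIRST(Q) = {a, x}.
FIRST(T'): from T'→x x S we get {x}; from T'→Q c Q Q we get {a, x}. So FIRST(T') = {a, x}.
FOLLOW(T) includes $ since T is the start symbol.
FOLLOW(T): in S→T c a Q, T is followed by c a Q with FIRST {c}. Thus FOLLOW(T) = {$, c}.
FOLLOW(T'): in Q→T' Q a a, T' is followed by Q a a with FIRST {a, x}. Thus FOLLOW(T') = {a, x}.
FOLLOW(S): in T'→x x S, the suffix after S is empty, so FOLLOW(S) ⊇ FOLLOW(T') = {a, x}. Thus FOLLOW(S) = {a, x}.
FOLLOW(Q): in T→c c Q, the suffix after Q is empty, so FOLLOW(Q) ⊇ FOLLOW(T) = {$, c}; in Q→T' Q a a, Q is followed by a a with FIRST {a}; in Q→a a Q, the suffix after Q is empty (adds nothing new); in S→T c a Q, the suffix after Q is empty, so FOLLOW(Q) ⊇ FOLLOW(S) = {a, x}; in T'→Q c Q Q (occurrence 1), Q is followed by c Q Q with FIRST {c}; in T'→Q c Q Q (occurrence 2), Q is followed by Q with FIRST {a, x}; in T'→Q c Q Q (occurrence 3), the suffix after Q is empty, so FOLLOW(Q) ⊇ FOLLOW(T') = {a, x}. Thus FOLLOW(Q) = {$, a, c, x}.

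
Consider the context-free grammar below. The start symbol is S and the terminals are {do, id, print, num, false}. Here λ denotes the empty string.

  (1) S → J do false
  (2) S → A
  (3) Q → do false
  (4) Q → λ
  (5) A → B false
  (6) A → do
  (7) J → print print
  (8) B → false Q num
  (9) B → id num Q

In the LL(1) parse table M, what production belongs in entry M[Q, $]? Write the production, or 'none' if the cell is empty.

none

FIRST(Q): from Q→do false we get {do}; from Q→λ we get {λ}. So FIRST(Q) = {λ, do}.
FIRST(J): from J→print print we get {print}. So FIRST(J) = {print}.
FIRST(B): from B→false Q num we get {false}; from B→id num Q we get {id}. So FIRST(B) = {false, id}.
FIRST(A): from A→B false we get {false, id}; from A→do we get {do}. So FIRST(A) = {do, false, id}.
FIRST(S): from S→J do false we get {print}; from S→A we get {do, false, id}. So FIRST(S) = {do, false, id, print}.
FOLLOW(S) includes $ since S is the start symbol.
FOLLOW(B): in A→B false, B is followed by false with FIRST {false}. Thus FOLLOW(B) = {false}.
FOLLOW(Q): in B→false Q num, Q is followed by num with FIRST {num}; in B→id num Q, the suffix after Q is empty, so FOLLOW(Q) ⊇ FOLLOW(B) = {false}. Thus FOLLOW(Q) = {false, num}.
For Q → do false: FIRST(do false) = {do}, so it goes in M[Q, t] for t ∈ {do}.
For Q → λ: FIRST(λ) = {λ}, so it goes in M[Q, t] for t ∈ {}; since λ ∈ FIRST, also for every t ∈ FOLLOW(Q) = {false, num}.
None of these place a production in M[Q, $].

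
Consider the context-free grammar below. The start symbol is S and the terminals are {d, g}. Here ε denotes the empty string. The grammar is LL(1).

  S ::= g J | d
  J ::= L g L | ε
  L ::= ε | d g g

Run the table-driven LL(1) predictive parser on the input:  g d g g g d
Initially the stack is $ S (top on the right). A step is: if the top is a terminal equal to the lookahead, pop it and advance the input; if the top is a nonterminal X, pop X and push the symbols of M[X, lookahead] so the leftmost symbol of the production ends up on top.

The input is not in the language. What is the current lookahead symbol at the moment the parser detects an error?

$

      Stack        Input          Action
   1  $ S          g d g g g d $  expand S ::= g J
   2  $ J g        g d g g g d $  match g
   3  $ J          d g g g d $    expand J ::= L g L
   4  $ L g L      d g g g d $    expand L ::= d g g
   5  $ L g g g d  d g g g d $    match d
   6  $ L g g g    g g g d $      match g
   7  $ L g g      g g d $        match g
   8  $ L g        g d $          match g
   9  $ L          d $            expand L ::= d g g
  10  $ g g d      d $            match d
  11  $ g g        $              error: top is terminal g but lookahead is $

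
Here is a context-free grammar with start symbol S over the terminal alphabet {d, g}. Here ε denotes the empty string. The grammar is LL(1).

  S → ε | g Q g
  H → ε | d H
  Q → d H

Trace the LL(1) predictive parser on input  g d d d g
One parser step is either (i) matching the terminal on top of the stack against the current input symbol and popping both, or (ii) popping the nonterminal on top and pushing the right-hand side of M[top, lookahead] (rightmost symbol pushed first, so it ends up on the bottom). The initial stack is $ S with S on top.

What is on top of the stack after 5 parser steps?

step 1: stack=$ S  input=g d d d g $  — expand S → g Q g
step 2: stack=$ g Q g  input=g d d d g $  — match g
step 3: stack=$ g Q  input=d d d g $  — expand Q → d H
step 4: stack=$ g H d  input=d d d g $  — match d
step 5: stack=$ g H  input=d d g $  — expand H → d H
Stack after step 5: $ g H d (top = d).

d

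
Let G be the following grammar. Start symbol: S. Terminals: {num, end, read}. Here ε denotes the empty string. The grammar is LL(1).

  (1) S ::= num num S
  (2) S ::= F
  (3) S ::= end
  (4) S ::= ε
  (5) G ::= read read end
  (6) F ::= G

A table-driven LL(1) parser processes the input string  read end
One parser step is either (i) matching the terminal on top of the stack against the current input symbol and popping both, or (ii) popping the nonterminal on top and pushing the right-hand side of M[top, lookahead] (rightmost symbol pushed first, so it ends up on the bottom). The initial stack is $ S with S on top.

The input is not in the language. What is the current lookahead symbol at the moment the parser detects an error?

     Stack            Input       Action
  1  $ S              read end $  expand S ::= F
  2  $ F              read end $  expand F ::= G
  3  $ G              read end $  expand G ::= read read end
  4  $ end read read  read end $  match read
  5  $ end read       end $       error: top is terminal read but lookahead is end

end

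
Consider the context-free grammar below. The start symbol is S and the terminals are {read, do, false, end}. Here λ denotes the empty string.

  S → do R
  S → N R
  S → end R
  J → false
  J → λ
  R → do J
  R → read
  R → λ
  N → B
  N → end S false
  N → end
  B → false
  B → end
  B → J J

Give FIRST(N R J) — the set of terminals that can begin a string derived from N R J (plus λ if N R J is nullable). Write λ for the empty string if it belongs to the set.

{λ, do, end, false, read}

FIRST(J) = {λ, false}
FIRST(R) = {λ, do, read}
FIRST(B) = {λ, end, false}  (via J J)
FIRST(N) = {λ, end, false}  (via B)
FIRST(S) = {λ, do, end, false, read}  (via N R)
FIRST(N R J): take FIRST of each symbol in turn, carrying on past any symbol whose FIRST contains λ; result {λ, do, end, false, read}.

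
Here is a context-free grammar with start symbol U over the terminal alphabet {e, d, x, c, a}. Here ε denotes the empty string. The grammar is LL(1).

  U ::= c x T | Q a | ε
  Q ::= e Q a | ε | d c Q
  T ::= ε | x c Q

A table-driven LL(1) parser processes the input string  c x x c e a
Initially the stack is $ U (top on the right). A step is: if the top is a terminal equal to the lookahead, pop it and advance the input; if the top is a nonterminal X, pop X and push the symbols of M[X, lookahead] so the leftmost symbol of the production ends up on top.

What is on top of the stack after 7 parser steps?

     Stack    Input          Action
  1  $ U      c x x c e a $  expand U ::= c x T
  2  $ T x c  c x x c e a $  match c
  3  $ T x    x x c e a $    match x
  4  $ T      x c e a $      expand T ::= x c Q
  5  $ Q c x  x c e a $      match x
  6  $ Q c    c e a $        match c
  7  $ Q      e a $          expand Q ::= e Q a
Stack after step 7: $ a Q e (top = e).

e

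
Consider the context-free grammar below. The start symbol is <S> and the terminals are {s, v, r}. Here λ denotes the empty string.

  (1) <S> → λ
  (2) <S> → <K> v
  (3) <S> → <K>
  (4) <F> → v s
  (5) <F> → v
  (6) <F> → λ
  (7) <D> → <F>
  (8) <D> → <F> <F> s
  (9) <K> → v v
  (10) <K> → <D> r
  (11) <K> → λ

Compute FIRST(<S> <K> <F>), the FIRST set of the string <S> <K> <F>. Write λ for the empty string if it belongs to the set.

{λ, r, s, v}

FIRST(<F>): from <F>→v s we get {v}; from <F>→v we get {v}; from <F>→λ we get {λ}. So FIRST(<F>) = {λ, v}.
FIRST(<D>): from <D>→<F> we get {λ, v}; from <D>→<F> <F> s we get {s, v}. So FIRST(<D>) = {λ, s, v}.
FIRST(<K>): from <K>→v v we get {v}; from <K>→<D> r we get {r, s, v}; from <K>→λ we get {λ}. So FIRST(<K>) = {λ, r, s, v}.
FIRST(<S>): from <S>→λ we get {λ}; from <S>→<K> v we get {r, s, v}; from <S>→<K> we get {λ, r, s, v}. So FIRST(<S>) = {λ, r, s, v}.
FIRST(<S> <K> <F>): take FIRST of each symbol in turn, carrying on past any symbol whose FIRST contains λ; result {λ, r, s, v}.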